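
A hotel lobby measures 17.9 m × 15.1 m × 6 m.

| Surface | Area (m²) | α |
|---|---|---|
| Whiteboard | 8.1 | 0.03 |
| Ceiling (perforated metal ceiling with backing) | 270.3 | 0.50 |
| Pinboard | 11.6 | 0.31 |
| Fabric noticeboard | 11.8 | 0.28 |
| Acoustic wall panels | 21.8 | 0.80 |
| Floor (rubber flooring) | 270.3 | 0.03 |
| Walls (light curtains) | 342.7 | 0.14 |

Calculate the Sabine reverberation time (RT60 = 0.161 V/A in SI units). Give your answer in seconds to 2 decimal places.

Equivalent absorption area: A = 8.1*0.03 + 270.3*0.50 + 11.6*0.31 + 11.8*0.28 + 21.8*0.80 + 270.3*0.03 + 342.7*0.14 = 215.820 m².
Room volume: 1621.74 m³.
T = 0.161 V/A = 0.161·1621.74/215.820 = 1.21 s.

1.21 s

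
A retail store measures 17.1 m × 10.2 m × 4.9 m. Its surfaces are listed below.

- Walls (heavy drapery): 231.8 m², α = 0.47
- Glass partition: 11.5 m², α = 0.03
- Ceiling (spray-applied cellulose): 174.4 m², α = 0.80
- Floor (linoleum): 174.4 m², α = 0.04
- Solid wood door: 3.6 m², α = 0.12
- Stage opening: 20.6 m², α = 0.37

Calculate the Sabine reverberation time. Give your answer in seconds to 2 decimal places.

A = Σ Sᵢαᵢ = 231.8·0.47 + 11.5·0.03 + 174.4·0.80 + 174.4·0.04 + 3.6·0.12 + 20.6·0.37 = 263.841 sabins.
V = 17.1·10.2·4.9 = 854.658 m³.
RT60 = 0.161 · V / A = 0.161 × 854.658 / 263.841 = 0.52 s.

0.52 seconds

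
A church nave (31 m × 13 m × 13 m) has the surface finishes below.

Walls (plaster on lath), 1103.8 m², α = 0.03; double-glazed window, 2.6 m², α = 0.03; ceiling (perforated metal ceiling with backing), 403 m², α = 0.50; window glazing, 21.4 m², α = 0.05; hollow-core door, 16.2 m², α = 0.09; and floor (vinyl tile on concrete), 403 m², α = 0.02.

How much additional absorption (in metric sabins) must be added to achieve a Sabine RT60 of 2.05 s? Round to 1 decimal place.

166.2 sabins

Equivalent absorption area: A₁ = 1103.8·0.03 + 2.6·0.03 + 403·0.50 + 21.4·0.05 + 16.2·0.09 + 403·0.02 = 245.280 m².
For T = 2.05 s, need A₂ = 0.161·V/T = 0.161·5239/2.05 = 411.453 sabins.
Shortfall: 411.453 − 245.280 = 166.2 sabins.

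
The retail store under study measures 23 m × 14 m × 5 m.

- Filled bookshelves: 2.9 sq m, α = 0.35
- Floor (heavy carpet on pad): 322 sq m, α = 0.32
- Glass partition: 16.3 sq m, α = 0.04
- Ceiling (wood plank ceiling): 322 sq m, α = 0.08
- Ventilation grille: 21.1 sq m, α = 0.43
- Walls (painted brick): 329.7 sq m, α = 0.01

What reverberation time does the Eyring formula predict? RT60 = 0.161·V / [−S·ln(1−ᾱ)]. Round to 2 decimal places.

S = Σ Sᵢ = 1014.0 sq m.
Σ(Sᵢαᵢ) = 2.9·0.35 + 322·0.32 + 16.3·0.04 + 322·0.08 + 21.1·0.43 + 329.7·0.01 = 142.837.
ᾱ = 142.837 / 1014.0 = 0.1409.
Eyring denominator: −S ln(1−ᾱ) = 153.996.
V = 23 × 14 × 5 = 1610 m³.
RT60 = 0.161 × 1610 / 153.996 = 1.68 s.

1.68 sec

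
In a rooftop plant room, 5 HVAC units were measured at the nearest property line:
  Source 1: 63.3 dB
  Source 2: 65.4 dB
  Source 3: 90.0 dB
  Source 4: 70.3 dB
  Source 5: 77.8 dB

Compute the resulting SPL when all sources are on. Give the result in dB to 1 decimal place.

Sum in the linear (power) domain: Σ 10^(Lᵢ/10) = 10^(63.3/10) + 10^(65.4/10) + 10^(90.0/10) + 10^(70.3/10) + 10^(77.8/10) = 1.077e+09.
Back to dB: 10·log₁₀ Σ = 90.3 dB.

90.3 dB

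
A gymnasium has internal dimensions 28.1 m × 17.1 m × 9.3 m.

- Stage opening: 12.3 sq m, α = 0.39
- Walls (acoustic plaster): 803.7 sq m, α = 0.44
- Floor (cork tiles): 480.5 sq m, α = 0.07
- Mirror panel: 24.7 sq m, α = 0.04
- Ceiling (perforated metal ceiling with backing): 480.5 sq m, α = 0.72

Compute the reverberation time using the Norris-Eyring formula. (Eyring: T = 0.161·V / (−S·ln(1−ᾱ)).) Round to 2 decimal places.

S = Σ Sᵢ = 1801.7 sq m.
Σ(Sᵢαᵢ) = 12.3×0.39 + 803.7×0.44 + 480.5×0.07 + 24.7×0.04 + 480.5×0.72 = 739.008.
Mean coefficient ᾱ = A/S = 0.4102.
Eyring denominator: −S ln(1−ᾱ) = 951.247.
V = 28.1 × 17.1 × 9.3 = 4468.743 m³.
RT60 = 0.161 × 4468.743 / 951.247 = 0.76 s.

0.76 seconds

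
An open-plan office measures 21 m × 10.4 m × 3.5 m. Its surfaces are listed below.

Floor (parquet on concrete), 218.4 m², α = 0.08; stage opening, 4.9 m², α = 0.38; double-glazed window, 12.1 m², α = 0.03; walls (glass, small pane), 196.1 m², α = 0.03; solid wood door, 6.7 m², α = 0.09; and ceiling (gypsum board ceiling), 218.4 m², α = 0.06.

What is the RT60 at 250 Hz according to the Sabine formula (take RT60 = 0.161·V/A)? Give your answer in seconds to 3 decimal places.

3.133 sec

Summing Sᵢαᵢ: 17.472 + 1.862 + 0.363 + 5.883 + 0.603 + 13.104 → A = 39.287 sabins.
Volume V = 21 × 10.4 × 3.5 = 764.4 m³.
T = 0.161 V/A = 0.161·764.4/39.287 = 3.133 s.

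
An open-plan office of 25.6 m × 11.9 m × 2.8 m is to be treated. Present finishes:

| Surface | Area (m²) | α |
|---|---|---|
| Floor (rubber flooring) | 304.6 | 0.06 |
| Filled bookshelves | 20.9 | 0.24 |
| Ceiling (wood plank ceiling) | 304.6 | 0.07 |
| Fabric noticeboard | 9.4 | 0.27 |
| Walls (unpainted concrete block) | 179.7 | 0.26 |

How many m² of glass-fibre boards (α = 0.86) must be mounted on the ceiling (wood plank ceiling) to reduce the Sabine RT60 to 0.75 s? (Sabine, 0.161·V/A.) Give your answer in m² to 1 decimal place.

Total absorption A₁ = 304.6×0.06 + 20.9×0.24 + 304.6×0.07 + 9.4×0.27 + 179.7×0.26
  = 18.276 + 5.016 + 21.322 + 2.538 + 46.722 = 93.874 m² sabins.
Required A₂ = 0.161·852.992/0.75 = 183.109 sabins.
ΔA needed = 183.109 − 93.874 = 89.235 sabins.
Each m² of panel replacing the ceiling (wood plank ceiling) adds (0.86 − 0.07) = 0.79 sabins.
Panel area = 89.235 / 0.79 = 113.0 m².

113.0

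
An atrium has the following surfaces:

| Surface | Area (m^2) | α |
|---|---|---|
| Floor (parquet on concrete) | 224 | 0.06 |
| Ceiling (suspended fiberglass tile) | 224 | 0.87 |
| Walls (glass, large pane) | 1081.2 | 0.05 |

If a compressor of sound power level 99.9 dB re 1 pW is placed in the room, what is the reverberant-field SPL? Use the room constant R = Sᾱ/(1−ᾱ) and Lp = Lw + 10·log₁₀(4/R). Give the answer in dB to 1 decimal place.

A = 262.380 sabins; S = 1529.2 m^2.
ᾱ = 262.380/1529.2 = 0.1716; R = Sᾱ/(1−ᾱ) = 262.380/(1−0.1716) = 316.731 m^2.
Lp = Lw + 10 log₁₀(4/R) = 99.9 -18.99 = 80.9 dB.

80.9 dB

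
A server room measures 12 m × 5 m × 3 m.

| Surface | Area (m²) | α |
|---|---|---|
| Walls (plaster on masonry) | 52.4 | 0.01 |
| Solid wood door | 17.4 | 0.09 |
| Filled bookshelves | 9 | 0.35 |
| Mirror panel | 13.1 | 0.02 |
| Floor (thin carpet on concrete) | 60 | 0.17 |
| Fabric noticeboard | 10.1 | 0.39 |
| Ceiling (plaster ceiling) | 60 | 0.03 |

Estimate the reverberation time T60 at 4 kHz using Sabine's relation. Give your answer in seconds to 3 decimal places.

Equivalent absorption area: A = 52.4×0.01 + 17.4×0.09 + 9×0.35 + 13.1×0.02 + 60×0.17 + 10.1×0.39 + 60×0.03 = 21.441 m².
V = 12·5·3 = 180 m³.
RT60 = 0.161 · V / A = 0.161 × 180 / 21.441 = 1.352 s.

1.352 s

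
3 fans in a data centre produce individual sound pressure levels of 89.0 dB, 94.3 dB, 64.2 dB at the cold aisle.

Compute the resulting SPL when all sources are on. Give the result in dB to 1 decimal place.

95.4 dB

Sum in the linear (power) domain: Σ 10^(Lᵢ/10) = 10^(89.0/10) + 10^(94.3/10) + 10^(64.2/10) = 3.488e+09.
Combined level = 10 log₁₀(3.488e+09) = 95.4 dB.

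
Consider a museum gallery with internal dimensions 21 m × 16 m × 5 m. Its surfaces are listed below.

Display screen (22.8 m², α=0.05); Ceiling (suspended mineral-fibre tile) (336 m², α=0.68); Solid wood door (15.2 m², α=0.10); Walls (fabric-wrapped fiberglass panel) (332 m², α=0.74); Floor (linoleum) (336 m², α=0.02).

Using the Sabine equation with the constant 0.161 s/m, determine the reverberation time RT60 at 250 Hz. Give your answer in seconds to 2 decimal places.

Total absorption A = 22.8×0.05 + 336×0.68 + 15.2×0.10 + 332×0.74 + 336×0.02
  = 1.140 + 228.480 + 1.520 + 245.680 + 6.720 = 483.540 m² sabins.
Volume V = 21 × 16 × 5 = 1680 m³.
RT60 = 0.161 · V / A = 0.161 × 1680 / 483.540 = 0.56 s.

0.56 s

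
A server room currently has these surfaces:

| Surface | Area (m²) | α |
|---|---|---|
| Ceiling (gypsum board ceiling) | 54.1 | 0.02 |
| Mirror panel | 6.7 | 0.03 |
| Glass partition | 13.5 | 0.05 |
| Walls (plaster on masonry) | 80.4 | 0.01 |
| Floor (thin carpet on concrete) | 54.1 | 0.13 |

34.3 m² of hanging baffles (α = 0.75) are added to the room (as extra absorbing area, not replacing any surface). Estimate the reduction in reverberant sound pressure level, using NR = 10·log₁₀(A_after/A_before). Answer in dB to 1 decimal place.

5.6 dB

Summing Sᵢαᵢ: 1.082 + 0.201 + 0.675 + 0.804 + 7.033 → A_before = 9.795 sabins.
Treatment contributes 34.3·0.75 = 25.725 sabins.
New total A_after = 35.520 sabins.
Reduction = 10 log₁₀(A_after/A_before) = 10 log₁₀(3.6263) = 5.6 dB.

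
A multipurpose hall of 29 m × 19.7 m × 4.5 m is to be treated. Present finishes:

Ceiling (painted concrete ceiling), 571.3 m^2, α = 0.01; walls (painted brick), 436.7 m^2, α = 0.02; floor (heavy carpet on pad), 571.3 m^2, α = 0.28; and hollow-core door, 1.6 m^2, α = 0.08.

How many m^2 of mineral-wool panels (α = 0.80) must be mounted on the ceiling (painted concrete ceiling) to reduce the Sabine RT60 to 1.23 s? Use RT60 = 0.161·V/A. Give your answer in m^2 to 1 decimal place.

205.0

Equivalent absorption area: A₁ = 571.3*0.01 + 436.7*0.02 + 571.3*0.28 + 1.6*0.08 = 174.539 m^2.
V = 2570.85 m³. Target absorption A₂ = 0.161 × 2570.85 / 1.23 = 336.510 sabins.
ΔA needed = 336.510 − 174.539 = 161.971 sabins.
Each m^2 of panel replacing the ceiling (painted concrete ceiling) adds (0.80 − 0.01) = 0.79 sabins.
Area = ΔA/Δα = 161.971/0.79 = 205.0 m^2.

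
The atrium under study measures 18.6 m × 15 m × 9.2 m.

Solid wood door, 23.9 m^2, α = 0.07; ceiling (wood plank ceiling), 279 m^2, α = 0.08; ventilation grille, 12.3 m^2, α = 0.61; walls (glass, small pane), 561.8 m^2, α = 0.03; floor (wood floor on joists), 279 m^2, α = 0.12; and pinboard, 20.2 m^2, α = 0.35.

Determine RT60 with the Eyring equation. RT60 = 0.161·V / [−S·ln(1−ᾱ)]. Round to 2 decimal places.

4.47 s

S = Σ Sᵢ = 1176.2 m^2.
Absorption A = 23.9×0.07 + 279×0.08 + 12.3×0.61 + 561.8×0.03 + 279×0.12 + 20.2×0.35 = 88.900 sabins.
ᾱ = 88.900 / 1176.2 = 0.0756.
−S·ln(1−ᾱ) = −1176.2 × ln(1 − 0.0756) = 92.462.
V = 18.6 × 15 × 9.2 = 2566.8 m³.
RT60 = 0.161 × 2566.8 / 92.462 = 4.47 s.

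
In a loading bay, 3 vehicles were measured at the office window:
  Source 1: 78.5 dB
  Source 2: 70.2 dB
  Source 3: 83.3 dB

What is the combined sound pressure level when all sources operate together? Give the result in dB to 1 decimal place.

Converting to relative power and adding: 10^(78.5/10) + 10^(70.2/10) + 10^(83.3/10) = 2.951e+08.
L_total = 10·log₁₀(2.951e+08) = 84.7 dB.

84.7 dB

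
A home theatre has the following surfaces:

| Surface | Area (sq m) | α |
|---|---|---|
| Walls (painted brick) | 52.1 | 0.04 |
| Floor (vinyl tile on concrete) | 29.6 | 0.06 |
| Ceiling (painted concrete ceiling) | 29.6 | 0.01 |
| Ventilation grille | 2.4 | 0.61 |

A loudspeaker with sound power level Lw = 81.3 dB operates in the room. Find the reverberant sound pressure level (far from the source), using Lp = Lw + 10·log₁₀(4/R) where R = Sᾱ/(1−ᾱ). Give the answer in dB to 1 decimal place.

Σ(Sᵢαᵢ) = 52.1·0.04 + 29.6·0.06 + 29.6·0.01 + 2.4·0.61 = 5.620; total area S = 113.7 sq m.
ᾱ = 0.0494, so room constant R = A/(1−ᾱ) = 5.912 sq m.
Lp = 81.3 + 10·log₁₀(4/5.912) = 81.3 + (-1.70) = 79.6 dB.

79.6 dB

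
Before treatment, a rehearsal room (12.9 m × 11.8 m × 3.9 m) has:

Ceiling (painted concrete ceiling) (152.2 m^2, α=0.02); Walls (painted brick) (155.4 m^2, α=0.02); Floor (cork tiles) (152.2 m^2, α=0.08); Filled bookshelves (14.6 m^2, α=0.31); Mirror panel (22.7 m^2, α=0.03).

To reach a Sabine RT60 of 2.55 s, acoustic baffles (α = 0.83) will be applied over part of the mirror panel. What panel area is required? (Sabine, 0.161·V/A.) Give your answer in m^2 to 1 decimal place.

17.4

Equivalent absorption area: A₁ = 152.2*0.02 + 155.4*0.02 + 152.2*0.08 + 14.6*0.31 + 22.7*0.03 = 23.535 m^2.
V = 593.658 m³. Target absorption A₂ = 0.161 × 593.658 / 2.55 = 37.482 sabins.
ΔA needed = 37.482 − 23.535 = 13.947 sabins.
Each m^2 of panel replacing the mirror panel adds (0.83 − 0.03) = 0.80 sabins.
Area = ΔA/Δα = 13.947/0.80 = 17.4 m^2.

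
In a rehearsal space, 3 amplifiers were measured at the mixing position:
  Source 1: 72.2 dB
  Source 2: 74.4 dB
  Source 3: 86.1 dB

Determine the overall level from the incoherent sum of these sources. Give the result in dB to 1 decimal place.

86.5 dB

Sum in the linear (power) domain: Σ 10^(Lᵢ/10) = 10^(72.2/10) + 10^(74.4/10) + 10^(86.1/10) = 4.515e+08.
L_total = 10·log₁₀(4.515e+08) = 86.5 dB.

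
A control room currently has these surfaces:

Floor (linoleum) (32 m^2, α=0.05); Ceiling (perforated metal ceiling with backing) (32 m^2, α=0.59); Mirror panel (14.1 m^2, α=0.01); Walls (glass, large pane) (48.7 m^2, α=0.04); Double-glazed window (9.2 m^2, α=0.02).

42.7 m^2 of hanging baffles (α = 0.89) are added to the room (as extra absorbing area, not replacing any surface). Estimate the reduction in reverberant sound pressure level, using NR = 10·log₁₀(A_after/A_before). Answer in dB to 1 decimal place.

Summing Sᵢαᵢ: 1.600 + 18.880 + 0.141 + 1.948 + 0.184 → A_before = 22.753 sabins.
Added absorption = 42.7 × 0.89 = 38.003 sabins.
A_after = 22.753 + 38.003 = 60.756 sabins.
Reduction = 10 log₁₀(A_after/A_before) = 10 log₁₀(2.6702) = 4.3 dB.

4.3 dB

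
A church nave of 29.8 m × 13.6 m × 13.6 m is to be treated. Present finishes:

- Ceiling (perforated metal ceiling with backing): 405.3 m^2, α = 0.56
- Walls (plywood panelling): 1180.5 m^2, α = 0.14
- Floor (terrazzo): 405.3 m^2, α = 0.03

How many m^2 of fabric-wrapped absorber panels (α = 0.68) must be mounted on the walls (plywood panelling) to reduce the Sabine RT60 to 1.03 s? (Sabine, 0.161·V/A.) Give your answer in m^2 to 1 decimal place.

846.6

Summing Sᵢαᵢ: 226.968 + 165.270 + 12.159 → A₁ = 404.397 sabins.
V = 5511.808 m³. Target absorption A₂ = 0.161 × 5511.808 / 1.03 = 861.554 sabins.
Absorption to add: 861.554 − 404.397 = 457.157 sabins.
Each m^2 of panel replacing the walls (plywood panelling) adds (0.68 − 0.14) = 0.54 sabins.
Area = ΔA/Δα = 457.157/0.54 = 846.6 m^2.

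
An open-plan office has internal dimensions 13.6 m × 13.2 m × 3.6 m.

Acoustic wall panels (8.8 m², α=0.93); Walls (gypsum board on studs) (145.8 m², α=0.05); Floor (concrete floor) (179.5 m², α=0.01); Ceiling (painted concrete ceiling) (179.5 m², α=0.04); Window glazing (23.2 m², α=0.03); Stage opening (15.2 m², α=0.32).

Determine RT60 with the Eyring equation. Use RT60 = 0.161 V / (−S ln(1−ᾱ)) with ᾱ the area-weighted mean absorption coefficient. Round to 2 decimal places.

S = Σ Sᵢ = 552.0 m².
Absorption A = 8.8×0.93 + 145.8×0.05 + 179.5×0.01 + 179.5×0.04 + 23.2×0.03 + 15.2×0.32 = 30.009 sabins.
Mean coefficient ᾱ = A/S = 0.0544.
−S·ln(1−ᾱ) = −552.0 × ln(1 − 0.0544) = 30.876.
V = 13.6 × 13.2 × 3.6 = 646.272 m³.
RT60 = 0.161 × 646.272 / 30.876 = 3.37 s.

3.37 seconds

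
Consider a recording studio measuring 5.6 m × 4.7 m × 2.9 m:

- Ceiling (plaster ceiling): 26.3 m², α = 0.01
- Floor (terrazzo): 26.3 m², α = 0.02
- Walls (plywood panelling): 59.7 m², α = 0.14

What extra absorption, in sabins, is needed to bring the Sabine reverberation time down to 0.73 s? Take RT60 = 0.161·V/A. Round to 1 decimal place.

A₁ = Σ Sᵢαᵢ = 26.3·0.01 + 26.3·0.02 + 59.7·0.14 = 9.147 sabins.
Target A₂ = 0.161·76.328/0.73 = 16.834 sabins (V = 76.328 m³).
ΔA = A₂ − A₁ = 16.834 − 9.147 = 7.7 sabins.

7.7 sabins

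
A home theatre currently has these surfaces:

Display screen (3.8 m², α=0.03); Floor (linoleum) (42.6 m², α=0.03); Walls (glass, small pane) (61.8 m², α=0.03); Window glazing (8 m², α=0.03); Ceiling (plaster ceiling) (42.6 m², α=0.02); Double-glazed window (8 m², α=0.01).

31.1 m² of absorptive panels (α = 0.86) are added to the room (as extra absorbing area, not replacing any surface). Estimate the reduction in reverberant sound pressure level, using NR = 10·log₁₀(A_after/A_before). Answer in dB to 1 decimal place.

8.5 dB

A_before = Σ Sᵢαᵢ = 3.8*0.03 + 42.6*0.03 + 61.8*0.03 + 8*0.03 + 42.6*0.02 + 8*0.01 = 4.418 sabins.
Treatment contributes 31.1·0.86 = 26.746 sabins.
New total A_after = 31.164 sabins.
Reduction = 10 log₁₀(A_after/A_before) = 10 log₁₀(7.0539) = 8.5 dB.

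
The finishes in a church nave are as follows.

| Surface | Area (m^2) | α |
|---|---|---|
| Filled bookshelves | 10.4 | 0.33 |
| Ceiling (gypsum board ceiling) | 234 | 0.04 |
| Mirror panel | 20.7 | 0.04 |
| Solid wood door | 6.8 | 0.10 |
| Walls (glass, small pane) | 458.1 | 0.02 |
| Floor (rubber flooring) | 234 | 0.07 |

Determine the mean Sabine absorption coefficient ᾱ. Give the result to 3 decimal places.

Total surface area S = 964.0 m^2.
Weighted sum Σ Sα = 39.842.
ᾱ = 39.842 / 964.0 = 0.041.

0.041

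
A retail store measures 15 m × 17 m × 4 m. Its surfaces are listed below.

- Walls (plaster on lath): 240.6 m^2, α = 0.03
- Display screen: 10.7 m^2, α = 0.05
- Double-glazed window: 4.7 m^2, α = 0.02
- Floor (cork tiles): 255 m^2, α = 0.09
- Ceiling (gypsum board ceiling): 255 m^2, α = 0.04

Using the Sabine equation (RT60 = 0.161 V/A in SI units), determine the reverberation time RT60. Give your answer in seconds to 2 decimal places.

4.01 sec

Equivalent absorption area: A = 240.6*0.03 + 10.7*0.05 + 4.7*0.02 + 255*0.09 + 255*0.04 = 40.997 m^2.
Room volume: 1020 m³.
RT60 = 0.161 · V / A = 0.161 × 1020 / 40.997 = 4.01 s.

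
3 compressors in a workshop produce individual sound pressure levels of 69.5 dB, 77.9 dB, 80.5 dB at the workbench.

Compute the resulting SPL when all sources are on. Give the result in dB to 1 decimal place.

Converting to relative power and adding: 10^(69.5/10) + 10^(77.9/10) + 10^(80.5/10) = 1.828e+08.
L_total = 10·log₁₀(1.828e+08) = 82.6 dB.

82.6 dB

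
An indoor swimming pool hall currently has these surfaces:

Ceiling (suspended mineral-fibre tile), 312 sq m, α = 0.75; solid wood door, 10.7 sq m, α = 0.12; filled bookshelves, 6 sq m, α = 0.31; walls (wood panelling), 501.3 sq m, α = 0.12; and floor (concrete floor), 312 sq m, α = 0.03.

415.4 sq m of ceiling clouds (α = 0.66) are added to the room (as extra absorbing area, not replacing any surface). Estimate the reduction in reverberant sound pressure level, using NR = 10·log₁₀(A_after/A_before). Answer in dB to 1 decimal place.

2.8 dB

Total absorption A_before = 312*0.75 + 10.7*0.12 + 6*0.31 + 501.3*0.12 + 312*0.03
  = 234.000 + 1.284 + 1.860 + 60.156 + 9.360 = 306.660 sq m sabins.
Treatment contributes 415.4·0.66 = 274.164 sabins.
New total A_after = 580.824 sabins.
NR = 10·log₁₀(580.824/306.660) = 2.8 dB.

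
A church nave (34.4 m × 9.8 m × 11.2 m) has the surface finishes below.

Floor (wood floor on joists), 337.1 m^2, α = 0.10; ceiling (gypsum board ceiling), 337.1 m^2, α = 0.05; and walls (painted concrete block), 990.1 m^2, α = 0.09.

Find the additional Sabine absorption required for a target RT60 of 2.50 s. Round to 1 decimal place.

A₁ = Σ Sᵢαᵢ = 337.1*0.10 + 337.1*0.05 + 990.1*0.09 = 139.674 sabins.
Target A₂ = 0.161·3775.744/2.50 = 243.158 sabins (V = 3775.744 m³).
ΔA = A₂ − A₁ = 243.158 − 139.674 = 103.5 sabins.

103.5 sabins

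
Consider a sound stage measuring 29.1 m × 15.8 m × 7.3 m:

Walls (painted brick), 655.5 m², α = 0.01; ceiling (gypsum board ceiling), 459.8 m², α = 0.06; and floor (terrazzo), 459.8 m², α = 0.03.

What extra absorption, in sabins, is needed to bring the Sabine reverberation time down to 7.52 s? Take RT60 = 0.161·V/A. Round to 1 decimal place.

23.9 sabins

Equivalent absorption area: A₁ = 655.5×0.01 + 459.8×0.06 + 459.8×0.03 = 47.937 m².
V = 3356.394 m³. Required absorption A₂ = 0.161 × 3356.394 / 7.52 = 71.859 sabins.
Additional absorption ΔA = 71.859 − 47.937 = 23.9 sabins.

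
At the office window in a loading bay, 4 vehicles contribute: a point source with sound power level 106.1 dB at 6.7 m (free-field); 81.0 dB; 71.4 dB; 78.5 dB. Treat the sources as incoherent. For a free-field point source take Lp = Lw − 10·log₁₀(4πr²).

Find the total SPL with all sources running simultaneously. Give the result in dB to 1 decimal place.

Source at 6.7 m: Lp = 106.1 − 10·log₁₀(4π·6.7²) = 106.1 − 10·log₁₀(564.104) = 78.6 dB.
Converting to relative power and adding: 10^(78.6/10) + 10^(81.0/10) + 10^(71.4/10) + 10^(78.5/10) = 2.829e+08.
Back to dB: 10·log₁₀ Σ = 84.5 dB.

84.5 dB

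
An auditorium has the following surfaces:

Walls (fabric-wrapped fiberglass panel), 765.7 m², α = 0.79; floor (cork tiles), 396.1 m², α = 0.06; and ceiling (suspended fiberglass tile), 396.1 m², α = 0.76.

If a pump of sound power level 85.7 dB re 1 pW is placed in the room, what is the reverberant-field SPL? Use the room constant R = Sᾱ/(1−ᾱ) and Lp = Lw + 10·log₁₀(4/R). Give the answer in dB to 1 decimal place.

Σ(Sᵢαᵢ) = 765.7·0.79 + 396.1·0.06 + 396.1·0.76 = 929.705; total area S = 1557.9 m².
ᾱ = 0.5968, so room constant R = A/(1−ᾱ) = 2305.816 m².
Lp = Lw + 10 log₁₀(4/R) = 85.7 -27.61 = 58.1 dB.

58.1 dB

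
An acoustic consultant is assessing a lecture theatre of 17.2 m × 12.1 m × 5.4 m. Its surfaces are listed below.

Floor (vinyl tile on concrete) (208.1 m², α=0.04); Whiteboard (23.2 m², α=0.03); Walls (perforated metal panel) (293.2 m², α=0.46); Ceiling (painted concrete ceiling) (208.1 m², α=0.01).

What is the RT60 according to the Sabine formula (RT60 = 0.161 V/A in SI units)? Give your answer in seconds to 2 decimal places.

1.24 sec

Total absorption A = 208.1*0.04 + 23.2*0.03 + 293.2*0.46 + 208.1*0.01
  = 8.324 + 0.696 + 134.872 + 2.081 = 145.973 m² sabins.
Room volume: 1123.848 m³.
Sabine: RT60 = 0.161 × 1123.848 / 145.973 = 1.24 s.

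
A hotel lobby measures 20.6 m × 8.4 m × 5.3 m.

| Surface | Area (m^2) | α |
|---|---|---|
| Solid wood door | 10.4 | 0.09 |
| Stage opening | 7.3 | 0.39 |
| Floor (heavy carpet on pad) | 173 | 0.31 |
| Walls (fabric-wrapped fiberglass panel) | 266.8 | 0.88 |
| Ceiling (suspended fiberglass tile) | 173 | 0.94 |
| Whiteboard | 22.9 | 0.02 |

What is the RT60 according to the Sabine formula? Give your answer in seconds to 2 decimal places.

Total absorption A = 10.4×0.09 + 7.3×0.39 + 173×0.31 + 266.8×0.88 + 173×0.94 + 22.9×0.02
  = 0.936 + 2.847 + 53.630 + 234.784 + 162.620 + 0.458 = 455.275 m^2 sabins.
V = 20.6·8.4·5.3 = 917.112 m³.
T = 0.161 V/A = 0.161·917.112/455.275 = 0.32 s.

0.32 s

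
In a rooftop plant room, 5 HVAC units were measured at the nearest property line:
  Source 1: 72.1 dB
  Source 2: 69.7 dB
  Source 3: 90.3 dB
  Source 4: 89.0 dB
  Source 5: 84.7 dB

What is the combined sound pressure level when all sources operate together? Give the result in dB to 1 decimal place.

Converting to relative power and adding: 10^(72.1/10) + 10^(69.7/10) + 10^(90.3/10) + 10^(89.0/10) + 10^(84.7/10) = 2.187e+09.
Combined level = 10 log₁₀(2.187e+09) = 93.4 dB.

93.4 dB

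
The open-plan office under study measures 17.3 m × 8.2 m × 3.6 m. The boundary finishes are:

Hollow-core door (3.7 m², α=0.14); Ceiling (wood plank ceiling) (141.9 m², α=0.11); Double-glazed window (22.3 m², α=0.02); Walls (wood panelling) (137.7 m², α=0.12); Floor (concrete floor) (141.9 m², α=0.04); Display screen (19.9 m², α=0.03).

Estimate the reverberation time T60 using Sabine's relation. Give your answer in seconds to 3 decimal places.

Total absorption A = 3.7×0.14 + 141.9×0.11 + 22.3×0.02 + 137.7×0.12 + 141.9×0.04 + 19.9×0.03
  = 0.518 + 15.609 + 0.446 + 16.524 + 5.676 + 0.597 = 39.370 m² sabins.
Volume V = 17.3 × 8.2 × 3.6 = 510.696 m³.
Sabine: RT60 = 0.161 × 510.696 / 39.370 = 2.088 s.

2.088 s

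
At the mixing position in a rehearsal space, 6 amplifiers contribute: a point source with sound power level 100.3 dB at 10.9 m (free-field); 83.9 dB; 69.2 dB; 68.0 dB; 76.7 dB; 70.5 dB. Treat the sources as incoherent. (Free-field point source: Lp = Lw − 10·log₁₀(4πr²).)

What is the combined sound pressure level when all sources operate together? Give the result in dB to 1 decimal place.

Source at 10.9 m: Lp = 100.3 − 10·log₁₀(4π·10.9²) = 100.3 − 10·log₁₀(1493.010) = 68.6 dB.
Converting to relative power and adding: 10^(68.6/10) + 10^(83.9/10) + 10^(69.2/10) + 10^(68.0/10) + 10^(76.7/10) + 10^(70.5/10) = 3.253e+08.
L_total = 10·log₁₀(3.253e+08) = 85.1 dB.

85.1 dB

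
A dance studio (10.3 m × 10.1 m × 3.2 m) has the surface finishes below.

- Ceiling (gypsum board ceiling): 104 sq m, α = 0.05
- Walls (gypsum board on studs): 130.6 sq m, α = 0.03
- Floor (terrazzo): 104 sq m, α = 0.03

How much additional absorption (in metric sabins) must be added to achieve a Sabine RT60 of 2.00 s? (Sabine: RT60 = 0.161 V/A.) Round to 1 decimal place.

14.6 sabins

Total absorption A₁ = 104*0.05 + 130.6*0.03 + 104*0.03
  = 5.200 + 3.918 + 3.120 = 12.238 sq m sabins.
Target A₂ = 0.161·332.896/2.00 = 26.798 sabins (V = 332.896 m³).
Shortfall: 26.798 − 12.238 = 14.6 sabins.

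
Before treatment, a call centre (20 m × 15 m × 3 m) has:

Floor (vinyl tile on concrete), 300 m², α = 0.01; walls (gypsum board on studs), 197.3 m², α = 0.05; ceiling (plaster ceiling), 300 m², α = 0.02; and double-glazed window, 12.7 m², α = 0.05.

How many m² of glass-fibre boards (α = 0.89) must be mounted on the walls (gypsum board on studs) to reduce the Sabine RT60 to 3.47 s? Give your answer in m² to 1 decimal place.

Total absorption A₁ = 300·0.01 + 197.3·0.05 + 300·0.02 + 12.7·0.05
  = 3.000 + 9.865 + 6.000 + 0.635 = 19.500 m² sabins.
Required A₂ = 0.161·900/3.47 = 41.758 sabins.
ΔA needed = 41.758 − 19.500 = 22.258 sabins.
Each m² of panel replacing the walls (gypsum board on studs) adds (0.89 − 0.05) = 0.84 sabins.
Panel area = 22.258 / 0.84 = 26.5 m².

26.5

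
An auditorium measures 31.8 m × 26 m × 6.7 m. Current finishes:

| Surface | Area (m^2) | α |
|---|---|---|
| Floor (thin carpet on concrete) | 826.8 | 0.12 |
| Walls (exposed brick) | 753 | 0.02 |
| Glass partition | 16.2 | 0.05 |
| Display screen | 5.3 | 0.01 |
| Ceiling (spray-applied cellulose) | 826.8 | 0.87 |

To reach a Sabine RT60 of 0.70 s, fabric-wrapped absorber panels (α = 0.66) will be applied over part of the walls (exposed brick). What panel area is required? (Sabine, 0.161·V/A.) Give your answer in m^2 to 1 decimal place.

Total absorption A₁ = 826.8·0.12 + 753·0.02 + 16.2·0.05 + 5.3·0.01 + 826.8·0.87
  = 99.216 + 15.060 + 0.810 + 0.053 + 719.316 = 834.455 m^2 sabins.
V = 5539.56 m³. Target absorption A₂ = 0.161 × 5539.56 / 0.70 = 1274.099 sabins.
Absorption to add: 1274.099 − 834.455 = 439.644 sabins.
Each m^2 of panel replacing the walls (exposed brick) adds (0.66 − 0.02) = 0.64 sabins.
Area = ΔA/Δα = 439.644/0.64 = 686.9 m^2.

686.9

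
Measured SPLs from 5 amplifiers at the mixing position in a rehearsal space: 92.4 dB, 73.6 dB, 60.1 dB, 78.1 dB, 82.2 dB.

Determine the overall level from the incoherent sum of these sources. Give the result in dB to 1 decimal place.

Converting to relative power and adding: 10^(92.4/10) + 10^(73.6/10) + 10^(60.1/10) + 10^(78.1/10) + 10^(82.2/10) = 1.992e+09.
L_total = 10·log₁₀(1.992e+09) = 93.0 dB.

93.0 dB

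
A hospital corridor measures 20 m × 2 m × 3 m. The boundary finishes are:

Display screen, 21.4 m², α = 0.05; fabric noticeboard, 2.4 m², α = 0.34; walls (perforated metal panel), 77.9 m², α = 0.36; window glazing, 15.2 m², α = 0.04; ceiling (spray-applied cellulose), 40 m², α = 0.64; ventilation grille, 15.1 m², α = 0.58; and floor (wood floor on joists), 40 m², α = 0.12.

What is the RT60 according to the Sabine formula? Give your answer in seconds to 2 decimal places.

0.28 s

Total absorption A = 21.4·0.05 + 2.4·0.34 + 77.9·0.36 + 15.2·0.04 + 40·0.64 + 15.1·0.58 + 40·0.12
  = 1.070 + 0.816 + 28.044 + 0.608 + 25.600 + 8.758 + 4.800 = 69.696 m² sabins.
Room volume: 120 m³.
T = 0.161 V/A = 0.161·120/69.696 = 0.28 s.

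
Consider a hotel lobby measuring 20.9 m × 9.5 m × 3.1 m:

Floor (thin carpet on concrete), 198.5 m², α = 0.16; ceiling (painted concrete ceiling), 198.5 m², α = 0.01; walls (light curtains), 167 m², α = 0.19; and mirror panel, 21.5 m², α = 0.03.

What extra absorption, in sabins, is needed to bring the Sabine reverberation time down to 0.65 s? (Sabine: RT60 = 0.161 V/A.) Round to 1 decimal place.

86.3 sabins

Total absorption A₁ = 198.5*0.16 + 198.5*0.01 + 167*0.19 + 21.5*0.03
  = 31.760 + 1.985 + 31.730 + 0.645 = 66.120 m² sabins.
Target A₂ = 0.161·615.505/0.65 = 152.456 sabins (V = 615.505 m³).
Additional absorption ΔA = 152.456 − 66.120 = 86.3 sabins.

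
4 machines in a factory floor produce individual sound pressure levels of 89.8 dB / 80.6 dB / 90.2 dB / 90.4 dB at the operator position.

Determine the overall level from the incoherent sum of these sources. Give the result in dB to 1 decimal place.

Converting to relative power and adding: 10^(89.8/10) + 10^(80.6/10) + 10^(90.2/10) + 10^(90.4/10) = 3.213e+09.
Combined level = 10 log₁₀(3.213e+09) = 95.1 dB.

95.1 dB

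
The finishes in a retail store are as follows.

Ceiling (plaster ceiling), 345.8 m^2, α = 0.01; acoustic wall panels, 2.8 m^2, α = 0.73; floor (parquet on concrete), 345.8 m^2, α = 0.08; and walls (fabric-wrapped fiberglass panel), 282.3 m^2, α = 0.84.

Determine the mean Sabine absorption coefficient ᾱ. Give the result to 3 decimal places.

S = Σ Sᵢ = 345.8 + 2.8 + 345.8 + 282.3 = 976.7 m^2.
Σ(Sᵢαᵢ) = 345.8·0.01 + 2.8·0.73 + 345.8·0.08 + 282.3·0.84 = 270.298.
ᾱ = 270.298 / 976.7 = 0.277.

0.277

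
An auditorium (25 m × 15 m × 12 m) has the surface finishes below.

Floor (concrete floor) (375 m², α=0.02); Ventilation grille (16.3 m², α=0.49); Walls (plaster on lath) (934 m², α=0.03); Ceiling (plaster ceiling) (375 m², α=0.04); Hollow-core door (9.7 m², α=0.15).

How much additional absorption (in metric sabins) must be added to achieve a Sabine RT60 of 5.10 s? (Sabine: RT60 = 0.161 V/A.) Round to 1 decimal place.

82.1 sabins

Equivalent absorption area: A₁ = 375×0.02 + 16.3×0.49 + 934×0.03 + 375×0.04 + 9.7×0.15 = 59.962 m².
V = 4500 m³. Required absorption A₂ = 0.161 × 4500 / 5.10 = 142.059 sabins.
Additional absorption ΔA = 142.059 − 59.962 = 82.1 sabins.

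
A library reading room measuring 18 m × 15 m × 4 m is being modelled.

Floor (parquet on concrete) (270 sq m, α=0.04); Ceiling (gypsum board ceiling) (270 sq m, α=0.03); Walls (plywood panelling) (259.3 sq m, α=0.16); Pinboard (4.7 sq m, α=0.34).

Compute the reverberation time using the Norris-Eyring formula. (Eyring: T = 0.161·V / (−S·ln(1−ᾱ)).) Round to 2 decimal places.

2.70 seconds

S = Σ Sᵢ = 804.0 sq m.
Σ(Sᵢαᵢ) = 270·0.04 + 270·0.03 + 259.3·0.16 + 4.7·0.34 = 61.986.
ᾱ = 61.986 / 804.0 = 0.0771.
−S·ln(1−ᾱ) = −804.0 × ln(1 − 0.0771) = 64.508.
V = 18 × 15 × 4 = 1080 m³.
T = 0.161·V/[−S·ln(1−ᾱ)] = 0.161·1080/64.508 = 2.70 s.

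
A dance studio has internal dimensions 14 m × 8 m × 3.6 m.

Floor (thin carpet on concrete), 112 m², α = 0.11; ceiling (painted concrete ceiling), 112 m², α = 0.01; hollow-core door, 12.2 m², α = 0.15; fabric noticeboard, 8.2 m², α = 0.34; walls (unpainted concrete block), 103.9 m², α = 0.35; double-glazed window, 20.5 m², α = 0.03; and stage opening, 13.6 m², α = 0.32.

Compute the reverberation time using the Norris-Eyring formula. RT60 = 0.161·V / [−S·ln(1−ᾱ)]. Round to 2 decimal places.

S = Σ Sᵢ = 382.4 m².
Absorption A = 112×0.11 + 112×0.01 + 12.2×0.15 + 8.2×0.34 + 103.9×0.35 + 20.5×0.03 + 13.6×0.32 = 59.390 sabins.
Mean coefficient ᾱ = A/S = 0.1553.
−S·ln(1−ᾱ) = −382.4 × ln(1 − 0.1553) = 64.539.
V = 14 × 8 × 3.6 = 403.2 m³.
T = 0.161·V/[−S·ln(1−ᾱ)] = 0.161·403.2/64.539 = 1.01 s.

1.01 seconds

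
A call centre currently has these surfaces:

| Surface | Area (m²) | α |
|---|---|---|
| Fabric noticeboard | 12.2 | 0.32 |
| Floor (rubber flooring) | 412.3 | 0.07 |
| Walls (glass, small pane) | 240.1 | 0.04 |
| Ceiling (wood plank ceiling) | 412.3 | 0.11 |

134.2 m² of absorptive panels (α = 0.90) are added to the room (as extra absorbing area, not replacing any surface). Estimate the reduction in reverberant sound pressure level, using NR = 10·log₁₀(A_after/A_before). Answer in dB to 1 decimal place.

Equivalent absorption area: A_before = 12.2*0.32 + 412.3*0.07 + 240.1*0.04 + 412.3*0.11 = 87.722 m².
Treatment contributes 134.2·0.90 = 120.780 sabins.
New total A_after = 208.502 sabins.
Reduction = 10 log₁₀(A_after/A_before) = 10 log₁₀(2.3768) = 3.8 dB.

3.8 dB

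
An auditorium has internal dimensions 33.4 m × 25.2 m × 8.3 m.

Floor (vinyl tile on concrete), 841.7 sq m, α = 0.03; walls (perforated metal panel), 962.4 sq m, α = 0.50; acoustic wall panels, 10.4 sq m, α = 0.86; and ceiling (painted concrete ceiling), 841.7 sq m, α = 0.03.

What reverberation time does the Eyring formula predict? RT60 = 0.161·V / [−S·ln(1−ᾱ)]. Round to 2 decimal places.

Total surface area S = 841.7 + 962.4 + 10.4 + 841.7 = 2656.2 sq m.
Absorption A = 841.7·0.03 + 962.4·0.50 + 10.4·0.86 + 841.7·0.03 = 540.646 sabins.
ᾱ = 540.646 / 2656.2 = 0.2035.
−S·ln(1−ᾱ) = −2656.2 × ln(1 − 0.2035) = 604.360.
V = 33.4 × 25.2 × 8.3 = 6985.944 m³.
T = 0.161·V/[−S·ln(1−ᾱ)] = 0.161·6985.944/604.360 = 1.86 s.

1.86 seconds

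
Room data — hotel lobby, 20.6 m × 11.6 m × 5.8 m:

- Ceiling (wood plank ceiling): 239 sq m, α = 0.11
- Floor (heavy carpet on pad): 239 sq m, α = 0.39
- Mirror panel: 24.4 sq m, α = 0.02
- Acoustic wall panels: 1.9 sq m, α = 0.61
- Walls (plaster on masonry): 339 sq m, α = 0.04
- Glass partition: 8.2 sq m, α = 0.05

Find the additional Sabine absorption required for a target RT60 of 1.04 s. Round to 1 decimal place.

Summing Sᵢαᵢ: 26.290 + 93.210 + 0.488 + 1.159 + 13.560 + 0.410 → A₁ = 135.117 sabins.
Target A₂ = 0.161·1385.968/1.04 = 214.559 sabins (V = 1385.968 m³).
Additional absorption ΔA = 214.559 − 135.117 = 79.4 sabins.

79.4 sabins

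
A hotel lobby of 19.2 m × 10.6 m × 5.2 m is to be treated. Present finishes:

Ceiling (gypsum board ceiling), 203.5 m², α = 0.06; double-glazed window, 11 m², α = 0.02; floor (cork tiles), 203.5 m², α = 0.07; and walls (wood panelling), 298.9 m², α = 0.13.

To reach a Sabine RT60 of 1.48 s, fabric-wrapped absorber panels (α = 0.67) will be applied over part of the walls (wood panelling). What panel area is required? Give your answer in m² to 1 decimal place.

Summing Sᵢαᵢ: 12.210 + 0.220 + 14.245 + 38.857 → A₁ = 65.532 sabins.
Required A₂ = 0.161·1058.304/1.48 = 115.126 sabins.
Absorption to add: 115.126 − 65.532 = 49.594 sabins.
Net gain per m²: Δα = 0.67 − 0.13 = 0.54.
Area = ΔA/Δα = 49.594/0.54 = 91.8 m².

91.8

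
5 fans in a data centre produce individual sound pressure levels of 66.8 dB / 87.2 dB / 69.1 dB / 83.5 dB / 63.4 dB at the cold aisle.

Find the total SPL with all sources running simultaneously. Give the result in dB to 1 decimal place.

Sum in the linear (power) domain: Σ 10^(Lᵢ/10) = 10^(66.8/10) + 10^(87.2/10) + 10^(69.1/10) + 10^(83.5/10) + 10^(63.4/10) = 7.638e+08.
Combined level = 10 log₁₀(7.638e+08) = 88.8 dB.

88.8 dB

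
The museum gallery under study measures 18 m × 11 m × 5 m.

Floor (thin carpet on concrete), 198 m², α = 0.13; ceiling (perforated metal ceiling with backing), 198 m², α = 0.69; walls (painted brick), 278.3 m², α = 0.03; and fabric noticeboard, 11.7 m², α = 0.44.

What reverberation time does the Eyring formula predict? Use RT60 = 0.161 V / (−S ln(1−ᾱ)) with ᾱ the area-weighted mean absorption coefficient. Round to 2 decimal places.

0.78 s

S = Σ Sᵢ = 686.0 m².
Σ(Sᵢαᵢ) = 198·0.13 + 198·0.69 + 278.3·0.03 + 11.7·0.44 = 175.857.
ᾱ = 175.857 / 686.0 = 0.2564.
Eyring denominator: −S ln(1−ᾱ) = 203.229.
V = 18 × 11 × 5 = 990 m³.
RT60 = 0.161 × 990 / 203.229 = 0.78 s.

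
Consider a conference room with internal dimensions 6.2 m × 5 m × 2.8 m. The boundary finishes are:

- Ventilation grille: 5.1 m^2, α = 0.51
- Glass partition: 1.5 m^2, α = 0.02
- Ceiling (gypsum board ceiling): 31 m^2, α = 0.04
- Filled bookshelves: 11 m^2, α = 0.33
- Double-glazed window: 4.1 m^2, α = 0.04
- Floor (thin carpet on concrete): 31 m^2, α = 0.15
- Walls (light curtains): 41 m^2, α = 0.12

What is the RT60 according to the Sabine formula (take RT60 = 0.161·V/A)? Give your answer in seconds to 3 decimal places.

Equivalent absorption area: A = 5.1·0.51 + 1.5·0.02 + 31·0.04 + 11·0.33 + 4.1·0.04 + 31·0.15 + 41·0.12 = 17.235 m^2.
V = 6.2·5·2.8 = 86.8 m³.
Sabine: RT60 = 0.161 × 86.8 / 17.235 = 0.811 s.

0.811 s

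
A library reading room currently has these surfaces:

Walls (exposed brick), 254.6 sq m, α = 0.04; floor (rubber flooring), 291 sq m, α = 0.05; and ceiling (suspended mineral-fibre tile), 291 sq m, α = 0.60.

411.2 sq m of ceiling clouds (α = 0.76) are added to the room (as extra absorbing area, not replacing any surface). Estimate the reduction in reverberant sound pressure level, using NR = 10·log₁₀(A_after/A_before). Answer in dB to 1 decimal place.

A_before = Σ Sᵢαᵢ = 254.6·0.04 + 291·0.05 + 291·0.60 = 199.334 sabins.
Added absorption = 411.2 × 0.76 = 312.512 sabins.
A_after = 199.334 + 312.512 = 511.846 sabins.
NR = 10·log₁₀(511.846/199.334) = 4.1 dB.

4.1 dB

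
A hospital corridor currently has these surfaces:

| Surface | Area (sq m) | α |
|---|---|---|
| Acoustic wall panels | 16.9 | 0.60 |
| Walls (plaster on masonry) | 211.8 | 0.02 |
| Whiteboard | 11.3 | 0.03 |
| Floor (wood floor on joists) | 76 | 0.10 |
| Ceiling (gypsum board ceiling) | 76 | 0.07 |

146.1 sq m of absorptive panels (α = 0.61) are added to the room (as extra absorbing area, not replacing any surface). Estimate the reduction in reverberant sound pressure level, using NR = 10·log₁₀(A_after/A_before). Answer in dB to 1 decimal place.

Equivalent absorption area: A_before = 16.9·0.60 + 211.8·0.02 + 11.3·0.03 + 76·0.10 + 76·0.07 = 27.635 sq m.
Added absorption = 146.1 × 0.61 = 89.121 sabins.
A_after = 27.635 + 89.121 = 116.756 sabins.
NR = 10·log₁₀(116.756/27.635) = 6.3 dB.

6.3 dB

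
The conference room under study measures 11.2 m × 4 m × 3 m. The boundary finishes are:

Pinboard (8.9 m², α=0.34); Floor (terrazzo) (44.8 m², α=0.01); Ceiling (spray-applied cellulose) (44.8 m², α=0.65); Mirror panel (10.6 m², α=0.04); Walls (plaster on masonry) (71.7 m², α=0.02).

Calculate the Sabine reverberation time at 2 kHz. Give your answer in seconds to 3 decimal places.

0.628 s

Equivalent absorption area: A = 8.9·0.34 + 44.8·0.01 + 44.8·0.65 + 10.6·0.04 + 71.7·0.02 = 34.452 m².
Room volume: 134.4 m³.
Sabine: RT60 = 0.161 × 134.4 / 34.452 = 0.628 s.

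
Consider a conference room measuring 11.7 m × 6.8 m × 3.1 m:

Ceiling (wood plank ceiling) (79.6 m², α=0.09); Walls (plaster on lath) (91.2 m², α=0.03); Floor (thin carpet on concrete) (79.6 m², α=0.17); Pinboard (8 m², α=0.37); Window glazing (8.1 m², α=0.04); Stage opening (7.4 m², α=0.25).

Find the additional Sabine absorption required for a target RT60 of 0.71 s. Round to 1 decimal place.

Equivalent absorption area: A₁ = 79.6×0.09 + 91.2×0.03 + 79.6×0.17 + 8×0.37 + 8.1×0.04 + 7.4×0.25 = 28.566 m².
Target A₂ = 0.161·246.636/0.71 = 55.927 sabins (V = 246.636 m³).
Additional absorption ΔA = 55.927 − 28.566 = 27.4 sabins.

27.4 sabins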